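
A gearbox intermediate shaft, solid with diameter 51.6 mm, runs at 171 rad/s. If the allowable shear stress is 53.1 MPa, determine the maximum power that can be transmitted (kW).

245 kW

J = πd⁴/32 = π(0.0516)⁴/32 = 6.960×10^-7 m⁴.
T_max = τ_allow·J/r = 5.31×10^7 × 6.960×10^-7 / 0.0258 = 1432 N·m.
ω = 171 rad/s, so P_max = T_max·ω = 2.449×10^5 W.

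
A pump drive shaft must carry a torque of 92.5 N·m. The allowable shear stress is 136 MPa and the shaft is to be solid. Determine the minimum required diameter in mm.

For a solid shaft τ_max = 16T/(πd³), so d = (16T/(π τ_allow))^(1/3) = (16·92.50/(π·1.36×10^8))^(1/3) = 0.01513 m.

15.1 mm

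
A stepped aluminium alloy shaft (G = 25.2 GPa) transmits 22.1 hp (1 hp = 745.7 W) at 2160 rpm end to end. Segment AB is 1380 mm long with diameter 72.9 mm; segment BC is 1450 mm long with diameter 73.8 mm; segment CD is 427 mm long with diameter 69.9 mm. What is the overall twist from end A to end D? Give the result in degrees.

ω = 2π·2160/60 = 226.2 rad/s, so T = P/ω = 22.1×745.7 / 226.2 = 72.86 N·m.
J_AB = π(0.0729)⁴/32 = 2.77×10^-6 m⁴; J_BC = π(0.0738)⁴/32 = 2.91×10^-6 m⁴; J_CD = π(0.0699)⁴/32 = 2.34×10^-6 m⁴.
θ = (T/G)·Σ L_i/J_i = (72.86/25.2×10⁹)·(1.38/2.77×10^-6 + 1.45/2.91×10^-6 + 0.427/2.34×10^-6) = 3.405×10^-3 rad.

0.195°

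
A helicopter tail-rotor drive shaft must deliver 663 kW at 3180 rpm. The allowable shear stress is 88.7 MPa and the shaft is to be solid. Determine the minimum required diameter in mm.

48.5 mm

ω = 2π·3180/60 = 333.0 rad/s, so T = P/ω = 663×10³ / 333.0 = 1991 N·m.
For a solid shaft τ_max = 16T/(πd³), so d = (16T/(π τ_allow))^(1/3) = (16·1991/(π·8.87×10^7))^(1/3) = 0.04853 m.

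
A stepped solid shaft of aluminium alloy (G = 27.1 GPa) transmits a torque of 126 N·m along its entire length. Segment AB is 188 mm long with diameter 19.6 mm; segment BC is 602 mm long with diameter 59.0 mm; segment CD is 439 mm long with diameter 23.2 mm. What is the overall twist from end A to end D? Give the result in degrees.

7.70°

J_AB = π(0.0196)⁴/32 = 1.45×10^-8 m⁴; J_BC = π(0.0590)⁴/32 = 1.19×10^-6 m⁴; J_CD = π(0.0232)⁴/32 = 2.84×10^-8 m⁴.
θ = (T/G)·Σ L_i/J_i = (126.0/27.1×10⁹)·(0.188/1.45×10^-8 + 0.602/1.19×10^-6 + 0.439/2.84×10^-8) = 0.1344 rad.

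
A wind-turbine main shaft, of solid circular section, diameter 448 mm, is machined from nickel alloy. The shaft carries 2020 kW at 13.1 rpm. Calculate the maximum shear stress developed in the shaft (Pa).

ω = 2π·13.1/60 = 1.372 rad/s, so T = P/ω = 2020×10³ / 1.372 = 1.472e6 N·m.
J = πd⁴/32 = π(0.448)⁴/32 = 3.955×10^-3 m⁴.
τ_max = T·r/J = 1.472e6 × 0.224 / 3.955×10^-3 = 8.340×10^7 Pa.

8.34e7 Pa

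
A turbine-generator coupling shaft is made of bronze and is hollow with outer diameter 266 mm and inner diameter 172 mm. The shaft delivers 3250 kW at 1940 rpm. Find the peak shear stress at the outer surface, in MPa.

5.25 MPa

ω = 2π·1940/60 = 203.2 rad/s, so T = P/ω = 3250×10³ / 203.2 = 16000 N·m.
J = π(d_o⁴ − d_i⁴)/32 = π(0.266⁴ − 0.172⁴)/32 = 4.056×10^-4 m⁴.
τ_max = T·r/J = 16000 × 0.133 / 4.056×10^-4 = 5.246×10^6 Pa.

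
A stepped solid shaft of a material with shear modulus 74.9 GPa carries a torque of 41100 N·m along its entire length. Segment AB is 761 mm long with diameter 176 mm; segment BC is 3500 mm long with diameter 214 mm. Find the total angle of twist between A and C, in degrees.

0.788°

J_AB = π(0.176)⁴/32 = 9.42×10^-5 m⁴; J_BC = π(0.214)⁴/32 = 2.06×10^-4 m⁴.
θ = (T/G)·Σ L_i/J_i = (41100/74.9×10⁹)·(0.761/9.42×10^-5 + 3.50/2.06×10^-4) = 0.01376 rad.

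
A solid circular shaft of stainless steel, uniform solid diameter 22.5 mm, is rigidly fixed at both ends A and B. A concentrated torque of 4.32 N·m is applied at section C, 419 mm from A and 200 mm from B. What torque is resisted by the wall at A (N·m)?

1.40 N·m

With uniform GJ and both ends fixed, compatibility θ_AC = θ_CB gives T_A·a = T_B·b, together with T_A + T_B = T₀.
T_A = T₀·b/(a+b) = 4.320·200/619.0 = 1.396 N·m; T_B = 2.924 N·m.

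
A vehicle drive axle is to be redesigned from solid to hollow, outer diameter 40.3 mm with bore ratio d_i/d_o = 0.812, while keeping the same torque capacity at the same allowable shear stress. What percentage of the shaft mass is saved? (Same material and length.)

Equal τ_max and T ⇒ the solid shaft needs d_s³ = d_o³(1−k⁴), so d_s = 40.3·(1−0.812⁴)^(1/3) = 33.32 mm.
Area ratio A_h/A_s = d_o²(1−k²)/d_s² = (1−k²)/(1−k⁴)^(2/3) = 0.4983.
Mass saving = 1 − 0.4983 = 50.2 %.

50.2 %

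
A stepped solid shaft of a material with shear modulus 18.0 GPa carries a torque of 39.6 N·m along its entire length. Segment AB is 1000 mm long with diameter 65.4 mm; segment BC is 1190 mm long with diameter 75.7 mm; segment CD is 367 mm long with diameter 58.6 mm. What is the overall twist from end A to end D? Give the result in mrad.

2.73 mrad

J_AB = π(0.0654)⁴/32 = 1.80×10^-6 m⁴; J_BC = π(0.0757)⁴/32 = 3.22×10^-6 m⁴; J_CD = π(0.0586)⁴/32 = 1.16×10^-6 m⁴.
θ = (T/G)·Σ L_i/J_i = (39.60/18.0×10⁹)·(1.00/1.80×10^-6 + 1.19/3.22×10^-6 + 0.367/1.16×10^-6) = 2.734×10^-3 rad.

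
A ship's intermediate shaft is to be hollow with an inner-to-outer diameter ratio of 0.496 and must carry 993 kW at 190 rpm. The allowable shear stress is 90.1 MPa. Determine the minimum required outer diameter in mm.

ω = 2π·190/60 = 19.90 rad/s, so T = P/ω = 993×10³ / 19.90 = 49910 N·m.
For a hollow shaft with d_i/d_o = 0.496: τ_max = 16T/(π d_o³ (1−k⁴)), so d_o = [16T/(π τ_allow (1−k⁴))]^(1/3) = [16·49910/(π·9.01×10^7·0.9395)]^(1/3) = 0.1443 m.

144 mm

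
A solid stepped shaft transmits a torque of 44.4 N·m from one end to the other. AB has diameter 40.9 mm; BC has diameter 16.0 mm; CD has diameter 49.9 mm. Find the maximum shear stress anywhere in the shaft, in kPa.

Under the same torque, τ_max = 16T/(πd³) is largest where d is smallest — segment BC (d = 16.0 mm).
τ_max = 16·44.40/(π·(0.0160)³) = 5.521×10^7 Pa.

55200 kPa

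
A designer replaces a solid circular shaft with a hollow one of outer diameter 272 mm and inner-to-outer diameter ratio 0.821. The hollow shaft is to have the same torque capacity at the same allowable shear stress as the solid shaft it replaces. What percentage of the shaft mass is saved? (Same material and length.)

51.2 %

Equal τ_max and T ⇒ the solid shaft needs d_s³ = d_o³(1−k⁴), so d_s = 272·(1−0.821⁴)^(1/3) = 222.3 mm.
Area ratio A_h/A_s = d_o²(1−k²)/d_s² = (1−k²)/(1−k⁴)^(2/3) = 0.4881.
Mass saving = 1 − 0.4881 = 51.2 %.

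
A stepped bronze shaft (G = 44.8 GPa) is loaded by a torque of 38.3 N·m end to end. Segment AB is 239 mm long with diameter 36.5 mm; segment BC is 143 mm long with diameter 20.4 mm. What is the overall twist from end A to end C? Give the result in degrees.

0.479°

J_AB = π(0.0365)⁴/32 = 1.74×10^-7 m⁴; J_BC = π(0.0204)⁴/32 = 1.70×10^-8 m⁴.
θ = (T/G)·Σ L_i/J_i = (38.30/44.8×10⁹)·(0.239/1.74×10^-7 + 0.143/1.70×10^-8) = 8.363×10^-3 rad.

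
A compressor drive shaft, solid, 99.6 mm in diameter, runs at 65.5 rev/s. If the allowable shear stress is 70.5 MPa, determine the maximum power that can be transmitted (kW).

J = πd⁴/32 = π(0.0996)⁴/32 = 9.661×10^-6 m⁴.
T_max = τ_allow·J/r = 7.05×10^7 × 9.661×10^-6 / 0.0498 = 13680 N·m.
ω = 2π·65.5 = 411.5 rad/s, so P_max = T_max·ω = 5.629×10^6 W.

5630 kW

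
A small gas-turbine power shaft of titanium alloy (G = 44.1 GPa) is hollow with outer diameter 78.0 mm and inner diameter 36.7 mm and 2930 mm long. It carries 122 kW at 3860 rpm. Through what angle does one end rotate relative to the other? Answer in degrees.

ω = 2π·3860/60 = 404.2 rad/s, so T = P/ω = 122×10³ / 404.2 = 301.8 N·m.
J = π(d_o⁴ − d_i⁴)/32 = π(0.0780⁴ − 0.0367⁴)/32 = 3.456×10^-6 m⁴.
θ = T·L/(G·J) = 301.8 × 2.93 / (44.1×10⁹ × 3.456×10^-6) = 5.803×10^-3 rad.

0.332°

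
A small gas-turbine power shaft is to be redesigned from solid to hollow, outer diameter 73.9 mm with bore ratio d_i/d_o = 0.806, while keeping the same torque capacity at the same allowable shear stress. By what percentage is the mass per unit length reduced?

49.5 %

Equal τ_max and T ⇒ the solid shaft needs d_s³ = d_o³(1−k⁴), so d_s = 73.9·(1−0.806⁴)^(1/3) = 61.56 mm.
Area ratio A_h/A_s = d_o²(1−k²)/d_s² = (1−k²)/(1−k⁴)^(2/3) = 0.5049.
Mass saving = 1 − 0.5049 = 49.5 %.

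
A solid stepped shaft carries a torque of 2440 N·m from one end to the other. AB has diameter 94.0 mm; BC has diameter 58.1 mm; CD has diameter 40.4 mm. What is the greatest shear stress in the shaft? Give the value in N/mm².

188 N/mm²

Under the same torque, τ_max = 16T/(πd³) is largest where d is smallest — segment CD (d = 40.4 mm).
τ_max = 16·2440/(π·(0.0404)³) = 1.885×10^8 Pa.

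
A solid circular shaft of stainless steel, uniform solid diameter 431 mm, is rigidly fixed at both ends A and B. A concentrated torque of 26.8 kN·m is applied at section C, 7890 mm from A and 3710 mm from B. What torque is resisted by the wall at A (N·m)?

With uniform GJ and both ends fixed, compatibility θ_AC = θ_CB gives T_A·a = T_B·b, together with T_A + T_B = T₀.
T_A = T₀·b/(a+b) = 26800·3710/11600 = 8571 N·m; T_B = 18230 N·m.

8570 N·m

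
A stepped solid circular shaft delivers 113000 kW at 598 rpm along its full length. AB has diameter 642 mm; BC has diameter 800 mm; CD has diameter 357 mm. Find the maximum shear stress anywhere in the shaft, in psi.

29300 psi

ω = 2π·598/60 = 62.62 rad/s, so T = P/ω = 113000×10³ / 62.62 = 1.804e6 N·m.
Under the same torque, τ_max = 16T/(πd³) is largest where d is smallest — segment CD (d = 357 mm).
τ_max = 16·1.804e6/(π·(0.357)³) = 2.020×10^8 Pa.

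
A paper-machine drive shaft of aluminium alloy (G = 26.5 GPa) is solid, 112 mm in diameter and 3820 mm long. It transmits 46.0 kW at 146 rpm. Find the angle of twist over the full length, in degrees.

ω = 2π·146/60 = 15.29 rad/s, so T = P/ω = 46.0×10³ / 15.29 = 3009 N·m.
J = πd⁴/32 = π(0.112)⁴/32 = 1.545×10^-5 m⁴.
θ = T·L/(G·J) = 3009 × 3.82 / (26.5×10⁹ × 1.545×10^-5) = 0.02808 rad.

1.61°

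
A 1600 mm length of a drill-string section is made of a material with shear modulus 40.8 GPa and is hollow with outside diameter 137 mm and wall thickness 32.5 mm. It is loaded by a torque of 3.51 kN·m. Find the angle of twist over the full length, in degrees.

0.247°

J = π(d_o⁴ − d_i⁴)/32 = π(0.137⁴ − 0.0720⁴)/32 = 3.195×10^-5 m⁴.
θ = T·L/(G·J) = 3510 × 1.60 / (40.8×10⁹ × 3.195×10^-5) = 4.309×10^-3 rad.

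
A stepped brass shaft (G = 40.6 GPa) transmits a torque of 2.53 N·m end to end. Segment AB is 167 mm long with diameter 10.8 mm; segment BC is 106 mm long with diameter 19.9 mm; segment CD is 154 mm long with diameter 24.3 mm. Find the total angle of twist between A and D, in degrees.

J_AB = π(0.0108)⁴/32 = 1.34×10^-9 m⁴; J_BC = π(0.0199)⁴/32 = 1.54×10^-8 m⁴; J_CD = π(0.0243)⁴/32 = 3.42×10^-8 m⁴.
θ = (T/G)·Σ L_i/J_i = (2.530/40.6×10⁹)·(0.167/1.34×10^-9 + 0.106/1.54×10^-8 + 0.154/3.42×10^-8) = 8.501×10^-3 rad.

0.487°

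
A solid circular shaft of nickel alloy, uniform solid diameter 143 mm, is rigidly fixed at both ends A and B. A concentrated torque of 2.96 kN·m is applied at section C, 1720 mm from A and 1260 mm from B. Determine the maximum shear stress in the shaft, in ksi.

With uniform GJ and both ends fixed, compatibility θ_AC = θ_CB gives T_A·a = T_B·b, together with T_A + T_B = T₀.
T_A = T₀·b/(a+b) = 2960·1260/2980 = 1252 N·m; T_B = 1708 N·m.
τ in each portion: τ_AC = 2.18×10^6 Pa, τ_CB = 2.98×10^6 Pa; maximum is in CB.
τ_max = T_CB·r/J = 1708·0.0715/4.11×10^-5 = 2.976×10^6 Pa.

0.432 ksi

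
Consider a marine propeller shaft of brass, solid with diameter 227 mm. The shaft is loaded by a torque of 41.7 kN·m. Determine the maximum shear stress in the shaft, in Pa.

J = πd⁴/32 = π(0.227)⁴/32 = 2.607×10^-4 m⁴.
τ_max = T·r/J = 41700 × 0.114 / 2.607×10^-4 = 1.816×10^7 Pa.

1.82e7 Pa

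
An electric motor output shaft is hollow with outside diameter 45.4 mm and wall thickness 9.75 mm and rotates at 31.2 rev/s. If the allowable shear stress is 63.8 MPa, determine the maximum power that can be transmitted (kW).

J = π(d_o⁴ − d_i⁴)/32 = π(0.0454⁴ − 0.0259⁴)/32 = 3.729×10^-7 m⁴.
T_max = τ_allow·J/r = 6.38×10^7 × 3.729×10^-7 / 0.0227 = 1048 N·m.
ω = 2π·31.2 = 196.0 rad/s, so P_max = T_max·ω = 2.055×10^5 W.

205 kW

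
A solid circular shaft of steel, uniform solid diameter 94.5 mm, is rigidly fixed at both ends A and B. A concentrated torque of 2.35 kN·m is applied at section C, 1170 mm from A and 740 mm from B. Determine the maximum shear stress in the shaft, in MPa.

8.69 MPa

With uniform GJ and both ends fixed, compatibility θ_AC = θ_CB gives T_A·a = T_B·b, together with T_A + T_B = T₀.
T_A = T₀·b/(a+b) = 2350·740/1910 = 910.5 N·m; T_B = 1440 N·m.
τ in each portion: τ_AC = 5.49×10^6 Pa, τ_CB = 8.69×10^6 Pa; maximum is in CB.
τ_max = T_CB·r/J = 1440·0.0473/7.83×10^-6 = 8.688×10^6 Pa.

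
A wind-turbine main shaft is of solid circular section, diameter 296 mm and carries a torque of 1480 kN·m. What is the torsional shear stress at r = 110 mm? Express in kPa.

J = πd⁴/32 = π(0.296)⁴/32 = 7.536×10^-4 m⁴.
Shear stress varies linearly with radius: τ = T·r/J = 1.480e6 × 0.110 / 7.536×10^-4 = 2.160×10^8 Pa.

216000 kPa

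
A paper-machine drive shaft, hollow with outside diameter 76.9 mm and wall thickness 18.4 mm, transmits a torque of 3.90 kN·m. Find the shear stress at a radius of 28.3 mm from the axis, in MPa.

J = π(d_o⁴ − d_i⁴)/32 = π(0.0769⁴ − 0.0401⁴)/32 = 3.179×10^-6 m⁴.
Shear stress varies linearly with radius: τ = T·r/J = 3900 × 0.0283 / 3.179×10^-6 = 3.471×10^7 Pa.

34.7 MPa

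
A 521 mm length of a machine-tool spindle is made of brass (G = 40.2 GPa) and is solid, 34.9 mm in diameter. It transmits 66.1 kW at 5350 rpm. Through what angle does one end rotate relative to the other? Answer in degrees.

ω = 2π·5350/60 = 560.3 rad/s, so T = P/ω = 66.1×10³ / 560.3 = 118.0 N·m.
J = πd⁴/32 = π(0.0349)⁴/32 = 1.456×10^-7 m⁴.
θ = T·L/(G·J) = 118.0 × 0.521 / (40.2×10⁹ × 1.456×10^-7) = 0.01050 rad.

0.602°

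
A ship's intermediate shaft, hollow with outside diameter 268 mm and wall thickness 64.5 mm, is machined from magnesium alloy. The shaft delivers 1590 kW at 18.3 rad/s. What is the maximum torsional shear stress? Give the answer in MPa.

24.8 MPa

ω = 18.3 rad/s, so T = P/ω = 1590×10³ / 18.30 = 86890 N·m.
J = π(d_o⁴ − d_i⁴)/32 = π(0.268⁴ − 0.139⁴)/32 = 4.698×10^-4 m⁴.
τ_max = T·r/J = 86890 × 0.134 / 4.698×10^-4 = 2.478×10^7 Pa.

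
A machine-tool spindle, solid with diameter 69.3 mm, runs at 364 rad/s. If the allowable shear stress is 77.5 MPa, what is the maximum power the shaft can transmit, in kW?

J = πd⁴/32 = π(0.0693)⁴/32 = 2.264×10^-6 m⁴.
T_max = τ_allow·J/r = 7.75×10^7 × 2.264×10^-6 / 0.0347 = 5064 N·m.
ω = 364 rad/s, so P_max = T_max·ω = 1.843×10^6 W.

1840 kW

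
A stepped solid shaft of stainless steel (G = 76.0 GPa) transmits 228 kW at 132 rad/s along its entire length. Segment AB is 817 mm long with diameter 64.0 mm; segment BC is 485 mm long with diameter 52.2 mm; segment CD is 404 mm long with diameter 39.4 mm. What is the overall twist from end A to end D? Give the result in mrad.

ω = 132 rad/s, so T = P/ω = 228×10³ / 132.0 = 1727 N·m.
J_AB = π(0.0640)⁴/32 = 1.65×10^-6 m⁴; J_BC = π(0.0522)⁴/32 = 7.29×10^-7 m⁴; J_CD = π(0.0394)⁴/32 = 2.37×10^-7 m⁴.
θ = (T/G)·Σ L_i/J_i = (1727/76.0×10⁹)·(0.817/1.65×10^-6 + 0.485/7.29×10^-7 + 0.404/2.37×10^-7) = 0.06521 rad.

65.2 mrad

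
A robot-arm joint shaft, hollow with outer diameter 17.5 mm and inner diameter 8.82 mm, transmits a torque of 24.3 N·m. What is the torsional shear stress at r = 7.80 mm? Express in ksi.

3.19 ksi

J = π(d_o⁴ − d_i⁴)/32 = π(0.0175⁴ − 0.00882⁴)/32 = 8.614×10^-9 m⁴.
Shear stress varies linearly with radius: τ = T·r/J = 24.30 × 0.00780 / 8.614×10^-9 = 2.200×10^7 Pa.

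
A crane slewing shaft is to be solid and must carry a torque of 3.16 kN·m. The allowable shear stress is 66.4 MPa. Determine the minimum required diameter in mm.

For a solid shaft τ_max = 16T/(πd³), so d = (16T/(π τ_allow))^(1/3) = (16·3160/(π·6.64×10^7))^(1/3) = 0.06235 m.

62.3 mm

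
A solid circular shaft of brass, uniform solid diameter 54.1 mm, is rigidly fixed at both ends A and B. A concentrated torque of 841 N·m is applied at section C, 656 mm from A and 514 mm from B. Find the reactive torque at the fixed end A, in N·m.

With uniform GJ and both ends fixed, compatibility θ_AC = θ_CB gives T_A·a = T_B·b, together with T_A + T_B = T₀.
T_A = T₀·b/(a+b) = 841.0·514/1170 = 369.5 N·m; T_B = 471.5 N·m.

369 N·m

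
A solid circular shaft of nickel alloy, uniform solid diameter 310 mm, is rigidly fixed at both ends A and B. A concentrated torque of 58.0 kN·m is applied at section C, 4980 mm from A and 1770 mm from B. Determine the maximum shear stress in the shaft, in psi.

1060 psi

With uniform GJ and both ends fixed, compatibility θ_AC = θ_CB gives T_A·a = T_B·b, together with T_A + T_B = T₀.
T_A = T₀·b/(a+b) = 58000·1770/6750 = 15210 N·m; T_B = 42790 N·m.
τ in each portion: τ_AC = 2.60×10^6 Pa, τ_CB = 7.32×10^6 Pa; maximum is in CB.
τ_max = T_CB·r/J = 42790·0.155/9.07×10^-4 = 7.315×10^6 Pa.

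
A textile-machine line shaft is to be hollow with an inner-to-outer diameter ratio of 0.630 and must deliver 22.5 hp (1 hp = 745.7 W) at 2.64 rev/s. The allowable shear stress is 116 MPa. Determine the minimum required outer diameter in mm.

37.5 mm

ω = 2π·2.64 = 16.59 rad/s, so T = P/ω = 22.5×745.7 / 16.59 = 1011 N·m.
For a hollow shaft with d_i/d_o = 0.630: τ_max = 16T/(π d_o³ (1−k⁴)), so d_o = [16T/(π τ_allow (1−k⁴))]^(1/3) = [16·1011/(π·1.16×10^8·0.8425)]^(1/3) = 0.03750 m.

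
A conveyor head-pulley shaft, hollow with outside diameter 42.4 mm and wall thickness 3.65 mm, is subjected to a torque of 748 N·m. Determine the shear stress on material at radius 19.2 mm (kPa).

J = π(d_o⁴ − d_i⁴)/32 = π(0.0424⁴ − 0.0351⁴)/32 = 1.683×10^-7 m⁴.
Shear stress varies linearly with radius: τ = T·r/J = 748.0 × 0.0192 / 1.683×10^-7 = 8.534×10^7 Pa.

85300 kPa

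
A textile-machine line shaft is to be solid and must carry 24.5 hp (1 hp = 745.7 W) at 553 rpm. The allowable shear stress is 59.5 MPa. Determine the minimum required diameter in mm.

30.0 mm

ω = 2π·553/60 = 57.91 rad/s, so T = P/ω = 24.5×745.7 / 57.91 = 315.5 N·m.
For a solid shaft τ_max = 16T/(πd³), so d = (16T/(π τ_allow))^(1/3) = (16·315.5/(π·5.95×10^7))^(1/3) = 0.03000 m.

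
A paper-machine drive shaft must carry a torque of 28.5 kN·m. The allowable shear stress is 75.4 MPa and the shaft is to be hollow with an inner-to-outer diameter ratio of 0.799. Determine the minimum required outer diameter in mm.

For a hollow shaft with d_i/d_o = 0.799: τ_max = 16T/(π d_o³ (1−k⁴)), so d_o = [16T/(π τ_allow (1−k⁴))]^(1/3) = [16·28500/(π·7.54×10^7·0.5924)]^(1/3) = 0.1481 m.

148 mm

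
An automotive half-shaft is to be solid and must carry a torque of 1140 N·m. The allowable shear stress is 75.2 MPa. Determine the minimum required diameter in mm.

For a solid shaft τ_max = 16T/(πd³), so d = (16T/(π τ_allow))^(1/3) = (16·1140/(π·7.52×10^7))^(1/3) = 0.04258 m.

42.6 mm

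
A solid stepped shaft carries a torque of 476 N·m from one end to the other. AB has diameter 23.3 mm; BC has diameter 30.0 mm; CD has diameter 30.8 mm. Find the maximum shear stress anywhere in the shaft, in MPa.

Under the same torque, τ_max = 16T/(πd³) is largest where d is smallest — segment AB (d = 23.3 mm).
τ_max = 16·476.0/(π·(0.0233)³) = 1.917×10^8 Pa.

192 MPa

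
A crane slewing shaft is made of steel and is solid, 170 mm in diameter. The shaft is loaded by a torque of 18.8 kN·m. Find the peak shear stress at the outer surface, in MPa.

19.5 MPa

J = πd⁴/32 = π(0.170)⁴/32 = 8.200×10^-5 m⁴.
τ_max = T·r/J = 18800 × 0.0850 / 8.200×10^-5 = 1.949×10^7 Pa.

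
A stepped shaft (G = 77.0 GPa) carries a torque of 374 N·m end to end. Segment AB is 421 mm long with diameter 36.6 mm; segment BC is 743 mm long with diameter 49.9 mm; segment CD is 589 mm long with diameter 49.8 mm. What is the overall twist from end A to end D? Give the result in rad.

J_AB = π(0.0366)⁴/32 = 1.76×10^-7 m⁴; J_BC = π(0.0499)⁴/32 = 6.09×10^-7 m⁴; J_CD = π(0.0498)⁴/32 = 6.04×10^-7 m⁴.
θ = (T/G)·Σ L_i/J_i = (374.0/77.0×10⁹)·(0.421/1.76×10^-7 + 0.743/6.09×10^-7 + 0.589/6.04×10^-7) = 0.02227 rad.

0.0223 rad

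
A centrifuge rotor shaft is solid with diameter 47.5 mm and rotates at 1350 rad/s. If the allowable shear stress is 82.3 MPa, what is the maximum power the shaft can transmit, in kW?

2340 kW

J = πd⁴/32 = π(0.0475)⁴/32 = 4.998×10^-7 m⁴.
T_max = τ_allow·J/r = 8.23×10^7 × 4.998×10^-7 / 0.0238 = 1732 N·m.
ω = 1350 rad/s, so P_max = T_max·ω = 2.338×10^6 W.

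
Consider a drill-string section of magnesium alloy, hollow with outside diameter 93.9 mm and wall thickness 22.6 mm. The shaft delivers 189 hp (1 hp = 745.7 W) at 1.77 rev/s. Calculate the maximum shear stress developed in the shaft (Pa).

ω = 2π·1.77 = 11.12 rad/s, so T = P/ω = 189×745.7 / 11.12 = 12670 N·m.
J = π(d_o⁴ − d_i⁴)/32 = π(0.0939⁴ − 0.0487⁴)/32 = 7.080×10^-6 m⁴.
τ_max = T·r/J = 12670 × 0.0470 / 7.080×10^-6 = 8.404×10^7 Pa.

8.40e7 Pa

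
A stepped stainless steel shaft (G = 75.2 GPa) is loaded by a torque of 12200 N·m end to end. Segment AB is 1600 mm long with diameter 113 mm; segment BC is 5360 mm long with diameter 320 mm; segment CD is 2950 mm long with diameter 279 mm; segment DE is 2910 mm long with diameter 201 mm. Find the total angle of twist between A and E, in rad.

0.0208 rad

J_AB = π(0.113)⁴/32 = 1.60×10^-5 m⁴; J_BC = π(0.320)⁴/32 = 1.03×10^-3 m⁴; J_CD = π(0.279)⁴/32 = 5.95×10^-4 m⁴; J_DE = π(0.201)⁴/32 = 1.60×10^-4 m⁴.
θ = (T/G)·Σ L_i/J_i = (12200/75.2×10⁹)·(1.60/1.60×10^-5 + 5.36/1.03×10^-3 + 2.95/5.95×10^-4 + 2.91/1.60×10^-4) = 0.02081 rad.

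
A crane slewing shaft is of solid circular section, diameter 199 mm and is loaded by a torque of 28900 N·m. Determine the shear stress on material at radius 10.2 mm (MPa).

1.91 MPa

J = πd⁴/32 = π(0.199)⁴/32 = 1.540×10^-4 m⁴.
Shear stress varies linearly with radius: τ = T·r/J = 28900 × 0.0102 / 1.540×10^-4 = 1.915×10^6 Pa.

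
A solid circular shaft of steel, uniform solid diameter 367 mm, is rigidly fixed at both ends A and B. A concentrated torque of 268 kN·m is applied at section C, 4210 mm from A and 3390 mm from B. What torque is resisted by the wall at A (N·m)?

120000 N·m

With uniform GJ and both ends fixed, compatibility θ_AC = θ_CB gives T_A·a = T_B·b, together with T_A + T_B = T₀.
T_A = T₀·b/(a+b) = 268000·3390/7600 = 119500 N·m; T_B = 148500 N·m.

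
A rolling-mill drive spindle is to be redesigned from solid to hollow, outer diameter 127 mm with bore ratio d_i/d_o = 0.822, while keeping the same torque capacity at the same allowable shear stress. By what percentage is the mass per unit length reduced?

Equal τ_max and T ⇒ the solid shaft needs d_s³ = d_o³(1−k⁴), so d_s = 127·(1−0.822⁴)^(1/3) = 103.6 mm.
Area ratio A_h/A_s = d_o²(1−k²)/d_s² = (1−k²)/(1−k⁴)^(2/3) = 0.4870.
Mass saving = 1 − 0.4870 = 51.3 %.

51.3 %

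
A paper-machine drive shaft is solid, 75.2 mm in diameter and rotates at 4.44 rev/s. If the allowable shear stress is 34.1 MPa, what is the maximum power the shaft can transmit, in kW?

79.4 kW

J = πd⁴/32 = π(0.0752)⁴/32 = 3.140×10^-6 m⁴.
T_max = τ_allow·J/r = 3.41×10^7 × 3.140×10^-6 / 0.0376 = 2847 N·m.
ω = 2π·4.44 = 27.90 rad/s, so P_max = T_max·ω = 7.943×10^4 W.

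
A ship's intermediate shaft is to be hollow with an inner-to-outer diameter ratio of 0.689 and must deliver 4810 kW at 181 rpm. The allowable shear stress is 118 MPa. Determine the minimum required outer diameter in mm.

ω = 2π·181/60 = 18.95 rad/s, so T = P/ω = 4810×10³ / 18.95 = 253800 N·m.
For a hollow shaft with d_i/d_o = 0.689: τ_max = 16T/(π d_o³ (1−k⁴)), so d_o = [16T/(π τ_allow (1−k⁴))]^(1/3) = [16·253800/(π·1.18×10^8·0.7746)]^(1/3) = 0.2418 m.

242 mm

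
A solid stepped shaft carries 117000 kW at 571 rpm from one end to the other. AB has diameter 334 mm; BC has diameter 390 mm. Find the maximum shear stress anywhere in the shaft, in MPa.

ω = 2π·571/60 = 59.79 rad/s, so T = P/ω = 117000×10³ / 59.79 = 1.957e6 N·m.
Under the same torque, τ_max = 16T/(πd³) is largest where d is smallest — segment AB (d = 334 mm).
τ_max = 16·1.957e6/(π·(0.334)³) = 2.675×10^8 Pa.

267 MPa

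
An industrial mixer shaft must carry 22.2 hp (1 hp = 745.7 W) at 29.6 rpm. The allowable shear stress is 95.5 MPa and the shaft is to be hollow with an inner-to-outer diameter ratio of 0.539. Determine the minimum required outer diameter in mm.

ω = 2π·29.6/60 = 3.100 rad/s, so T = P/ω = 22.2×745.7 / 3.100 = 5341 N·m.
For a hollow shaft with d_i/d_o = 0.539: τ_max = 16T/(π d_o³ (1−k⁴)), so d_o = [16T/(π τ_allow (1−k⁴))]^(1/3) = [16·5341/(π·9.55×10^7·0.9156)]^(1/3) = 0.06776 m.

67.8 mm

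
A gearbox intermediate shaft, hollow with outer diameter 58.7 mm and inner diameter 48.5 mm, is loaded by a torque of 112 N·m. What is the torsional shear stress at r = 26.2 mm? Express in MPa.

J = π(d_o⁴ − d_i⁴)/32 = π(0.0587⁴ − 0.0485⁴)/32 = 6.224×10^-7 m⁴.
Shear stress varies linearly with radius: τ = T·r/J = 112.0 × 0.0262 / 6.224×10^-7 = 4.715×10^6 Pa.

4.71 MPa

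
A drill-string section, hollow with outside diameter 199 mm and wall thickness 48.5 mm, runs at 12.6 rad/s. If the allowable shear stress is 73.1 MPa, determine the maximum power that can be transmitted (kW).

1330 kW

J = π(d_o⁴ − d_i⁴)/32 = π(0.199⁴ − 0.102⁴)/32 = 1.433×10^-4 m⁴.
T_max = τ_allow·J/r = 7.31×10^7 × 1.433×10^-4 / 0.0995 = 105300 N·m.
ω = 12.6 rad/s, so P_max = T_max·ω = 1.327×10^6 W.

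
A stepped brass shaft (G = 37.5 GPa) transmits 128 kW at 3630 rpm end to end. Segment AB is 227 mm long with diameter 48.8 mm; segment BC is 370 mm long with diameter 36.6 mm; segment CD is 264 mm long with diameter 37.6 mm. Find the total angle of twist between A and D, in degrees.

ω = 2π·3630/60 = 380.1 rad/s, so T = P/ω = 128×10³ / 380.1 = 336.7 N·m.
J_AB = π(0.0488)⁴/32 = 5.57×10^-7 m⁴; J_BC = π(0.0366)⁴/32 = 1.76×10^-7 m⁴; J_CD = π(0.0376)⁴/32 = 1.96×10^-7 m⁴.
θ = (T/G)·Σ L_i/J_i = (336.7/37.5×10⁹)·(0.227/5.57×10^-7 + 0.370/1.76×10^-7 + 0.264/1.96×10^-7) = 0.03460 rad.

1.98°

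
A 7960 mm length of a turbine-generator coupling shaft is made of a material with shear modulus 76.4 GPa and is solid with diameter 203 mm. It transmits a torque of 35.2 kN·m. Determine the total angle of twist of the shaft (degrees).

1.26°

J = πd⁴/32 = π(0.203)⁴/32 = 1.667×10^-4 m⁴.
θ = T·L/(G·J) = 35200 × 7.96 / (76.4×10⁹ × 1.667×10^-4) = 0.02200 rad.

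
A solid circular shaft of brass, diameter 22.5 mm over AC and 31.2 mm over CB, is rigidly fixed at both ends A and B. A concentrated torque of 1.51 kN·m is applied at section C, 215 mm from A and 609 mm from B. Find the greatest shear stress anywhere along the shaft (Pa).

Compatibility: T_A·a/J_AC = T_B·b/J_CB with T_A + T_B = T₀.
J_AC = 2.52×10^-8 m⁴, J_CB = 9.30×10^-8 m⁴, so T_A = T₀·(J_AC/a)/((J_AC/a)+(J_CB/b)) = 655.0 N·m, T_B = 855.0 N·m.
τ in each portion: τ_AC = 2.93×10^8 Pa, τ_CB = 1.43×10^8 Pa; maximum is in AC.
τ_max = T_AC·r/J = 655.0·0.0112/2.52×10^-8 = 2.929×10^8 Pa.

2.93e8 Pa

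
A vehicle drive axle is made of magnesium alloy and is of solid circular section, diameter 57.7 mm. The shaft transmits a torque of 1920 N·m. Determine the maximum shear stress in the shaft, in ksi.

7.38 ksi

J = πd⁴/32 = π(0.0577)⁴/32 = 1.088×10^-6 m⁴.
τ_max = T·r/J = 1920 × 0.0289 / 1.088×10^-6 = 5.090×10^7 Pa.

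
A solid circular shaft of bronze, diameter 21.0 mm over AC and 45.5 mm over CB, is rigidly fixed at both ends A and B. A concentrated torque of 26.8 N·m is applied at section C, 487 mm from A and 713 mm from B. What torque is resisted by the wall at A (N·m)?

Compatibility: T_A·a/J_AC = T_B·b/J_CB with T_A + T_B = T₀.
J_AC = 1.91×10^-8 m⁴, J_CB = 4.21×10^-7 m⁴, so T_A = T₀·(J_AC/a)/((J_AC/a)+(J_CB/b)) = 1.670 N·m, T_B = 25.13 N·m.

1.67 N·m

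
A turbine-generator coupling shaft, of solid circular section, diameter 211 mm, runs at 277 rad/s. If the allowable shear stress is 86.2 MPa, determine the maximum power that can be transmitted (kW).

44000 kW

J = πd⁴/32 = π(0.211)⁴/32 = 1.946×10^-4 m⁴.
T_max = τ_allow·J/r = 8.62×10^7 × 1.946×10^-4 / 0.105 = 159000 N·m.
ω = 277 rad/s, so P_max = T_max·ω = 4.404×10^7 W.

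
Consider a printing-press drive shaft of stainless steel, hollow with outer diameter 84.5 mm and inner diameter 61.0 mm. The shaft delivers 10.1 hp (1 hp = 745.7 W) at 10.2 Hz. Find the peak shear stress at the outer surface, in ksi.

ω = 2π·10.2 = 64.09 rad/s, so T = P/ω = 10.1×745.7 / 64.09 = 117.5 N·m.
J = π(d_o⁴ − d_i⁴)/32 = π(0.0845⁴ − 0.0610⁴)/32 = 3.646×10^-6 m⁴.
τ_max = T·r/J = 117.5 × 0.0423 / 3.646×10^-6 = 1.362×10^6 Pa.

0.198 ksi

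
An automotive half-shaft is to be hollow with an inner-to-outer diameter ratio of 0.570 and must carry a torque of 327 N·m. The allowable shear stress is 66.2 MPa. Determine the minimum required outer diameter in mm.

For a hollow shaft with d_i/d_o = 0.570: τ_max = 16T/(π d_o³ (1−k⁴)), so d_o = [16T/(π τ_allow (1−k⁴))]^(1/3) = [16·327.0/(π·6.62×10^7·0.8944)]^(1/3) = 0.03041 m.

30.4 mm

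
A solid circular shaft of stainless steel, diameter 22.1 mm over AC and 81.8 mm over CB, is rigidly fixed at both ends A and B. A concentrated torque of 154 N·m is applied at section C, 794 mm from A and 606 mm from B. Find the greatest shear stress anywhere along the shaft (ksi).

Compatibility: T_A·a/J_AC = T_B·b/J_CB with T_A + T_B = T₀.
J_AC = 2.34×10^-8 m⁴, J_CB = 4.40×10^-6 m⁴, so T_A = T₀·(J_AC/a)/((J_AC/a)+(J_CB/b)) = 0.6237 N·m, T_B = 153.4 N·m.
τ in each portion: τ_AC = 2.94×10^5 Pa, τ_CB = 1.43×10^6 Pa; maximum is in CB.
τ_max = T_CB·r/J = 153.4·0.0409/4.40×10^-6 = 1.427×10^6 Pa.

0.207 ksi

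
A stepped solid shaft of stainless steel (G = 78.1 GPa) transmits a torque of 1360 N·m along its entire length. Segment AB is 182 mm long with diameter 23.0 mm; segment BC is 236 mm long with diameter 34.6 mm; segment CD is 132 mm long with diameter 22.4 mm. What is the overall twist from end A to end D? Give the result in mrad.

J_AB = π(0.0230)⁴/32 = 2.75×10^-8 m⁴; J_BC = π(0.0346)⁴/32 = 1.41×10^-7 m⁴; J_CD = π(0.0224)⁴/32 = 2.47×10^-8 m⁴.
θ = (T/G)·Σ L_i/J_i = (1360/78.1×10⁹)·(0.182/2.75×10^-8 + 0.236/1.41×10^-7 + 0.132/2.47×10^-8) = 0.2376 rad.

238 mrad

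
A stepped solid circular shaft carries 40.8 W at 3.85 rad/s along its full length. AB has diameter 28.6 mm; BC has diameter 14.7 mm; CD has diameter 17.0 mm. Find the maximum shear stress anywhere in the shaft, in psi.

2460 psi

ω = 3.85 rad/s, so T = P/ω = 40.8 / 3.850 = 10.60 N·m.
Under the same torque, τ_max = 16T/(πd³) is largest where d is smallest — segment BC (d = 14.7 mm).
τ_max = 16·10.60/(π·(0.0147)³) = 1.699×10^7 Pa.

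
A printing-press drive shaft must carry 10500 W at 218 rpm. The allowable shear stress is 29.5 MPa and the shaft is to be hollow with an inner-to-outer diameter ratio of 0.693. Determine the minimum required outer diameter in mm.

46.9 mm

ω = 2π·218/60 = 22.83 rad/s, so T = P/ω = 10500 / 22.83 = 459.9 N·m.
For a hollow shaft with d_i/d_o = 0.693: τ_max = 16T/(π d_o³ (1−k⁴)), so d_o = [16T/(π τ_allow (1−k⁴))]^(1/3) = [16·459.9/(π·2.95×10^7·0.7694)]^(1/3) = 0.04691 m.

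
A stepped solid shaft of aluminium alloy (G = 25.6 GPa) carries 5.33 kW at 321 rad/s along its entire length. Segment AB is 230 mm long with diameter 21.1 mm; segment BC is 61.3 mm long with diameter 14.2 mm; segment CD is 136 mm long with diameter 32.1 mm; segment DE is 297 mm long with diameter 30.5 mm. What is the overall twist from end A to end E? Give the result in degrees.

1.19°

ω = 321 rad/s, so T = P/ω = 5.33×10³ / 321.0 = 16.60 N·m.
J_AB = π(0.0211)⁴/32 = 1.95×10^-8 m⁴; J_BC = π(0.0142)⁴/32 = 3.99×10^-9 m⁴; J_CD = π(0.0321)⁴/32 = 1.04×10^-7 m⁴; J_DE = π(0.0305)⁴/32 = 8.50×10^-8 m⁴.
θ = (T/G)·Σ L_i/J_i = (16.60/25.6×10⁹)·(0.230/1.95×10^-8 + 0.0613/3.99×10^-9 + 0.136/1.04×10^-7 + 0.297/8.50×10^-8) = 0.02074 rad.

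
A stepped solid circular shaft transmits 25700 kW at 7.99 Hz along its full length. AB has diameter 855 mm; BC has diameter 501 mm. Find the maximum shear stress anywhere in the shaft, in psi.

3010 psi

ω = 2π·7.99 = 50.20 rad/s, so T = P/ω = 25700×10³ / 50.20 = 511900 N·m.
Under the same torque, τ_max = 16T/(πd³) is largest where d is smallest — segment BC (d = 501 mm).
τ_max = 16·511900/(π·(0.501)³) = 2.073×10^7 Pa.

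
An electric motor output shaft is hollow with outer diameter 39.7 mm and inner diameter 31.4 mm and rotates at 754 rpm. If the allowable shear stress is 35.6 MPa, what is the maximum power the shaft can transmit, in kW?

21.0 kW

J = π(d_o⁴ − d_i⁴)/32 = π(0.0397⁴ − 0.0314⁴)/32 = 1.484×10^-7 m⁴.
T_max = τ_allow·J/r = 3.56×10^7 × 1.484×10^-7 / 0.0199 = 266.2 N·m.
ω = 2π·754/60 = 78.96 rad/s, so P_max = T_max·ω = 2.102×10^4 W.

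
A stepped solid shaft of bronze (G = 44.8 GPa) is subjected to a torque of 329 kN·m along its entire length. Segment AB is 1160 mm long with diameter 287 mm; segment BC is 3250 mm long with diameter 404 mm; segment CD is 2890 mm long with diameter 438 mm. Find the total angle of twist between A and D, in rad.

J_AB = π(0.287)⁴/32 = 6.66×10^-4 m⁴; J_BC = π(0.404)⁴/32 = 2.62×10^-3 m⁴; J_CD = π(0.438)⁴/32 = 3.61×10^-3 m⁴.
θ = (T/G)·Σ L_i/J_i = (329000/44.8×10⁹)·(1.16/6.66×10^-4 + 3.25/2.62×10^-3 + 2.89/3.61×10^-3) = 0.02779 rad.

0.0278 rad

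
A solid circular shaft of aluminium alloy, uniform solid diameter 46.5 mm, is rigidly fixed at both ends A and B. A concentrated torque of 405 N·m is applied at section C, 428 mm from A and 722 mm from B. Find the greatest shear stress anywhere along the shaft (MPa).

12.9 MPa

With uniform GJ and both ends fixed, compatibility θ_AC = θ_CB gives T_A·a = T_B·b, together with T_A + T_B = T₀.
T_A = T₀·b/(a+b) = 405.0·722/1150 = 254.3 N·m; T_B = 150.7 N·m.
τ in each portion: τ_AC = 1.29×10^7 Pa, τ_CB = 7.64×10^6 Pa; maximum is in AC.
τ_max = T_AC·r/J = 254.3·0.0232/4.59×10^-7 = 1.288×10^7 Pa.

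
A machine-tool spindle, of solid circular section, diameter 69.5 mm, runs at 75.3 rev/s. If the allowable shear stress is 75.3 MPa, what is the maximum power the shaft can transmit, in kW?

2350 kW

J = πd⁴/32 = π(0.0695)⁴/32 = 2.291×10^-6 m⁴.
T_max = τ_allow·J/r = 7.53×10^7 × 2.291×10^-6 / 0.0348 = 4963 N·m.
ω = 2π·75.3 = 473.1 rad/s, so P_max = T_max·ω = 2.348×10^6 W.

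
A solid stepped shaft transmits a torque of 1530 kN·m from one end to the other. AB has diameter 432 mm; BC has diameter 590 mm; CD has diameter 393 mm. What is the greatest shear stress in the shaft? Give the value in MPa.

Under the same torque, τ_max = 16T/(πd³) is largest where d is smallest — segment CD (d = 393 mm).
τ_max = 16·1.530e6/(π·(0.393)³) = 1.284×10^8 Pa.

128 MPa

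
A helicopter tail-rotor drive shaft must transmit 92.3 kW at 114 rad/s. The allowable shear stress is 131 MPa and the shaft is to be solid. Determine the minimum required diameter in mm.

ω = 114 rad/s, so T = P/ω = 92.3×10³ / 114.0 = 809.6 N·m.
For a solid shaft τ_max = 16T/(πd³), so d = (16T/(π τ_allow))^(1/3) = (16·809.6/(π·1.31×10^8))^(1/3) = 0.03157 m.

31.6 mm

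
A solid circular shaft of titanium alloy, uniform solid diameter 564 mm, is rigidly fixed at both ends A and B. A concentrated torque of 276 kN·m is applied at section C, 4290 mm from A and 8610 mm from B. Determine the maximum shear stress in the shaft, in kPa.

5230 kPa

With uniform GJ and both ends fixed, compatibility θ_AC = θ_CB gives T_A·a = T_B·b, together with T_A + T_B = T₀.
T_A = T₀·b/(a+b) = 276000·8610/12900 = 184200 N·m; T_B = 91790 N·m.
τ in each portion: τ_AC = 5.23×10^6 Pa, τ_CB = 2.61×10^6 Pa; maximum is in AC.
τ_max = T_AC·r/J = 184200·0.282/9.93×10^-3 = 5.229×10^6 Pa.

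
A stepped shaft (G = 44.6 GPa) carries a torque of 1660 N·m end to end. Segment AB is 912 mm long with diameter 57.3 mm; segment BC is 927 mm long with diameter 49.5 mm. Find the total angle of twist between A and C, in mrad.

J_AB = π(0.0573)⁴/32 = 1.06×10^-6 m⁴; J_BC = π(0.0495)⁴/32 = 5.89×10^-7 m⁴.
θ = (T/G)·Σ L_i/J_i = (1660/44.6×10⁹)·(0.912/1.06×10^-6 + 0.927/5.89×10^-7) = 0.09061 rad.

90.6 mrad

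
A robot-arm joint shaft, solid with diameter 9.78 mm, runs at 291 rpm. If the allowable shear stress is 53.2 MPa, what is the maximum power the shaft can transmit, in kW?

0.298 kW

J = πd⁴/32 = π(0.00978)⁴/32 = 8.982×10^-10 m⁴.
T_max = τ_allow·J/r = 5.32×10^7 × 8.982×10^-10 / 0.00489 = 9.771 N·m.
ω = 2π·291/60 = 30.47 rad/s, so P_max = T_max·ω = 297.8 W.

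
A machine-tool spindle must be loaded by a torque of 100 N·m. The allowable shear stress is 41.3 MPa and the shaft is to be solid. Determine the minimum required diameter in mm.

For a solid shaft τ_max = 16T/(πd³), so d = (16T/(π τ_allow))^(1/3) = (16·100.0/(π·4.13×10^7))^(1/3) = 0.02310 m.

23.1 mm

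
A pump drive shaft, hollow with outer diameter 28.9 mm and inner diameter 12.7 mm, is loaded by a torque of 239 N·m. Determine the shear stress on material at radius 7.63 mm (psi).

4010 psi

J = π(d_o⁴ − d_i⁴)/32 = π(0.0289⁴ − 0.0127⁴)/32 = 6.593×10^-8 m⁴.
Shear stress varies linearly with radius: τ = T·r/J = 239.0 × 0.00763 / 6.593×10^-8 = 2.766×10^7 Pa.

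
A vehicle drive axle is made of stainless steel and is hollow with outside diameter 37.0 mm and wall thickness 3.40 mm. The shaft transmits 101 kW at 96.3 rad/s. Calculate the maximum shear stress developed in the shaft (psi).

ω = 96.3 rad/s, so T = P/ω = 101×10³ / 96.30 = 1049 N·m.
J = π(d_o⁴ − d_i⁴)/32 = π(0.0370⁴ − 0.0302⁴)/32 = 1.023×10^-7 m⁴.
τ_max = T·r/J = 1049 × 0.0185 / 1.023×10^-7 = 1.896×10^8 Pa.

27500 psi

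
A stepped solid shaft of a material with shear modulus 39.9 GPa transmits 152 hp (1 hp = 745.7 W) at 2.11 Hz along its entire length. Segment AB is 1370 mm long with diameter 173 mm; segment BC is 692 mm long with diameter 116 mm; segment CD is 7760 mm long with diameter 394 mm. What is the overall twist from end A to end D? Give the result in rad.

ω = 2π·2.11 = 13.26 rad/s, so T = P/ω = 152×745.7 / 13.26 = 8550 N·m.
J_AB = π(0.173)⁴/32 = 8.79×10^-5 m⁴; J_BC = π(0.116)⁴/32 = 1.78×10^-5 m⁴; J_CD = π(0.394)⁴/32 = 2.37×10^-3 m⁴.
θ = (T/G)·Σ L_i/J_i = (8550/39.9×10⁹)·(1.37/8.79×10^-5 + 0.692/1.78×10^-5 + 7.76/2.37×10^-3) = 0.01238 rad.

0.0124 rad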